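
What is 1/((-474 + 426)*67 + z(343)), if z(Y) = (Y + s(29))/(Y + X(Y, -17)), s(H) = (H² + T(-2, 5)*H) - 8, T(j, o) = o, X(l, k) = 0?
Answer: -343/1101767 ≈ -0.00031132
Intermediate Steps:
s(H) = -8 + H² + 5*H (s(H) = (H² + 5*H) - 8 = -8 + H² + 5*H)
z(Y) = (978 + Y)/Y (z(Y) = (Y + (-8 + 29² + 5*29))/(Y + 0) = (Y + (-8 + 841 + 145))/Y = (Y + 978)/Y = (978 + Y)/Y)
1/((-474 + 426)*67 + z(343)) = 1/((-474 + 426)*67 + (978 + 343)/343) = 1/(-48*67 + (1/343)*1321) = 1/(-3216 + 1321/343) = 1/(-1101767/343) = -343/1101767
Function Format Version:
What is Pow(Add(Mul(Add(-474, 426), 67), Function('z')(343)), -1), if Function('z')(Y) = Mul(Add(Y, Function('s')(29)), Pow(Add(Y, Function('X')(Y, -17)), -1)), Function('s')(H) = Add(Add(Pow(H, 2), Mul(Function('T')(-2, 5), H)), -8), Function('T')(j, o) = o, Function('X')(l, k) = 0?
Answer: Rational(-343, 1101767) ≈ -0.00031132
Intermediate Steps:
Function('s')(H) = Add(-8, Pow(H, 2), Mul(5, H)) (Function('s')(H) = Add(Add(Pow(H, 2), Mul(5, H)), -8) = Add(-8, Pow(H, 2), Mul(5, H)))
Function('z')(Y) = Mul(Pow(Y, -1), Add(978, Y)) (Function('z')(Y) = Mul(Add(Y, Add(-8, Pow(29, 2), Mul(5, 29))), Pow(Add(Y, 0), -1)) = Mul(Add(Y, Add(-8, 841, 145)), Pow(Y, -1)) = Mul(Add(Y, 978), Pow(Y, -1)) = Mul(Add(978, Y), Pow(Y, -1)) = Mul(Pow(Y, -1), Add(978, Y)))
Pow(Add(Mul(Add(-474, 426), 67), Function('z')(343)), -1) = Pow(Add(Mul(Add(-474, 426), 67), Mul(Pow(343, -1), Add(978, 343))), -1) = Pow(Add(Mul(-48, 67), Mul(Rational(1, 343), 1321)), -1) = Pow(Add(-3216, Rational(1321, 343)), -1) = Pow(Rational(-1101767, 343), -1) = Rational(-343, 1101767)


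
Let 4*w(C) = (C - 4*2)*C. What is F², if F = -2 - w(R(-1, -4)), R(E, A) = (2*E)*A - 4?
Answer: 4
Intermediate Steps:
R(E, A) = -4 + 2*A*E (R(E, A) = 2*A*E - 4 = -4 + 2*A*E)
w(C) = C*(-8 + C)/4 (w(C) = ((C - 4*2)*C)/4 = ((C - 8)*C)/4 = ((-8 + C)*C)/4 = (C*(-8 + C))/4 = C*(-8 + C)/4)
F = 2 (F = -2 - (-4 + 2*(-4)*(-1))*(-8 + (-4 + 2*(-4)*(-1)))/4 = -2 - (-4 + 8)*(-8 + (-4 + 8))/4 = -2 - 4*(-8 + 4)/4 = -2 - 4*(-4)/4 = -2 - 1*(-4) = -2 + 4 = 2)
F² = 2² = 4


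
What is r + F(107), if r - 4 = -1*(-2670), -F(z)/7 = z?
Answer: 1925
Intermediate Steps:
F(z) = -7*z
r = 2674 (r = 4 - 1*(-2670) = 4 + 2670 = 2674)
r + F(107) = 2674 - 7*107 = 2674 - 749 = 1925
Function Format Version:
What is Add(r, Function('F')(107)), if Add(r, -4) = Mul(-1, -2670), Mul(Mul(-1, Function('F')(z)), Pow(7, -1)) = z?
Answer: 1925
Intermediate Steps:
Function('F')(z) = Mul(-7, z)
r = 2674 (r = Add(4, Mul(-1, -2670)) = Add(4, 2670) = 2674)
Add(r, Function('F')(107)) = Add(2674, Mul(-7, 107)) = Add(2674, -749) = 1925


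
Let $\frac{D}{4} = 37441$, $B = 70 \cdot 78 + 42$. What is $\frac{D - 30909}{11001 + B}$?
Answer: $\frac{118855}{16503} \approx 7.202$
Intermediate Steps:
$B = 5502$ ($B = 5460 + 42 = 5502$)
$D = 149764$ ($D = 4 \cdot 37441 = 149764$)
$\frac{D - 30909}{11001 + B} = \frac{149764 - 30909}{11001 + 5502} = \frac{118855}{16503}$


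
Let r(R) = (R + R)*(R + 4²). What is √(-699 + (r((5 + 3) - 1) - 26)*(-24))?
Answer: 51*I*√3 ≈ 88.335*I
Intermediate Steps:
r(R) = 2*R*(16 + R) (r(R) = (2*R)*(R + 16) = (2*R)*(16 + R) = 2*R*(16 + R))
√(-699 + (r((5 + 3) - 1) - 26)*(-24)) = √(-699 + (2*((5 + 3) - 1)*(16 + ((5 + 3) - 1)) - 26)*(-24)) = √(-699 + (2*(8 - 1)*(16 + (8 - 1)) - 26)*(-24)) = √(-699 + (2*7*(16 + 7) - 26)*(-24)) = √(-699 + (2*7*23 - 26)*(-24)) = √(-699 + (322 - 26)*(-24)) = √(-699 + 296*(-24)) = √(-699 - 7104) = √(-7803) = 51*I*√3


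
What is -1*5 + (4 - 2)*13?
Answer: 21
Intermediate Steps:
-1*5 + (4 - 2)*13 = -5 + 2*13 = -5 + 26 = 21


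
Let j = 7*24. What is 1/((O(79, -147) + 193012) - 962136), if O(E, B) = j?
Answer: -1/768956 ≈ -1.3005e-6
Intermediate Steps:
j = 168
O(E, B) = 168
1/((O(79, -147) + 193012) - 962136) = 1/((168 + 193012) - 962136) = 1/(193180 - 962136) = 1/(-768956) = -1/768956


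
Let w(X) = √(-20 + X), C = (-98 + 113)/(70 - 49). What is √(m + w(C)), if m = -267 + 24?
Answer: √(-11907 + 21*I*√105)/7 ≈ 0.14085 + 15.589*I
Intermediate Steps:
m = -243
C = 5/7 (C = 15/21 = 15*(1/21) = 5/7 ≈ 0.71429)
√(m + w(C)) = √(-243 + √(-20 + 5/7)) = √(-243 + √(-135/7)) = √(-243 + 3*I*√105/7)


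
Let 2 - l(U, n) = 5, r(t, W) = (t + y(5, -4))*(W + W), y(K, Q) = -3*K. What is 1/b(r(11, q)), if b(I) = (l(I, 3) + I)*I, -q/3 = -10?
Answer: 1/58320 ≈ 1.7147e-5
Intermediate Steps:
q = 30 (q = -3*(-10) = 30)
r(t, W) = 2*W*(-15 + t) (r(t, W) = (t - 3*5)*(W + W) = (t - 15)*(2*W) = (-15 + t)*(2*W) = 2*W*(-15 + t))
l(U, n) = -3 (l(U, n) = 2 - 1*5 = 2 - 5 = -3)
b(I) = I*(-3 + I) (b(I) = (-3 + I)*I = I*(-3 + I))
1/b(r(11, q)) = 1/((2*30*(-15 + 11))*(-3 + 2*30*(-15 + 11))) = 1/((2*30*(-4))*(-3 + 2*30*(-4))) = 1/(-240*(-3 - 240)) = 1/(-240*(-243)) = 1/58320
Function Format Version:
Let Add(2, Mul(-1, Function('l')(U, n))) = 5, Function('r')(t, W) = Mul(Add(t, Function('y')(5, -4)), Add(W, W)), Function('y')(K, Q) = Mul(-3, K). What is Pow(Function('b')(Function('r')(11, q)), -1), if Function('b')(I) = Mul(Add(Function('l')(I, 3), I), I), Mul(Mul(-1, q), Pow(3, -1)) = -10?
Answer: Rational(1, 58320) ≈ 1.7147e-5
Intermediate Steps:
q = 30 (q = Mul(-3, -10) = 30)
Function('r')(t, W) = Mul(2, W, Add(-15, t)) (Function('r')(t, W) = Mul(Add(t, Mul(-3, 5)), Add(W, W)) = Mul(Add(t, -15), Mul(2, W)) = Mul(Add(-15, t), Mul(2, W)) = Mul(2, W, Add(-15, t)))
Function('l')(U, n) = -3 (Function('l')(U, n) = Add(2, Mul(-1, 5)) = Add(2, -5) = -3)
Function('b')(I) = Mul(I, Add(-3, I)) (Function('b')(I) = Mul(Add(-3, I), I) = Mul(I, Add(-3, I)))
Pow(Function('b')(Function('r')(11, q)), -1) = Pow(Mul(Mul(2, 30, Add(-15, 11)), Add(-3, Mul(2, 30, Add(-15, 11)))), -1) = Pow(Mul(Mul(2, 30, -4), Add(-3, Mul(2, 30, -4))), -1) = Pow(Mul(-240, Add(-3, -240)), -1) = Pow(Mul(-240, -243), -1) = Pow(58320, -1) = Rational(1, 58320)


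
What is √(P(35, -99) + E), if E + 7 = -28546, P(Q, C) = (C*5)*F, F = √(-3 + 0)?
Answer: √(-28553 - 495*I*√3) ≈ 2.537 - 169.0*I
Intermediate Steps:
F = I*√3 (F = √(-3) = I*√3 ≈ 1.732*I)
P(Q, C) = 5*I*C*√3 (P(Q, C) = (C*5)*(I*√3) = (5*C)*(I*√3) = 5*I*C*√3)
E = -28553 (E = -7 - 28546 = -28553)
√(P(35, -99) + E) = √(5*I*(-99)*√3 - 28553) = √(-495*I*√3 - 28553) = √(-28553 - 495*I*√3)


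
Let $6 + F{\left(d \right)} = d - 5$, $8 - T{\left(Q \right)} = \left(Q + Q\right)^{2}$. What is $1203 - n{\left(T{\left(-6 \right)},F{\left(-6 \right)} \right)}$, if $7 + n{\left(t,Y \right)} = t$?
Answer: $1346$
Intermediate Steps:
$T{\left(Q \right)} = 8 - 4 Q^{2}$ ($T{\left(Q \right)} = 8 - \left(Q + Q\right)^{2} = 8 - \left(2 Q\right)^{2} = 8 - 4 Q^{2}$)
$F{\left(d \right)} = -11 + d$ ($F{\left(d \right)} = -6 + \left(d - 5\right) = -6 + \left(-5 + d\right) = -11 + d$)
$n{\left(t,Y \right)} = -7 + t$
$1203 - n{\left(T{\left(-6 \right)},F{\left(-6 \right)} \right)} = 1203 - \left(-7 + \left(8 - 4 \left(-6\right)^{2}\right)\right) = 1203 - \left(-7 + \left(8 - 144\right)\right) = 1203 - \left(-7 - 136\right) = 1203 - -143 = 1203 + 143 = 1346$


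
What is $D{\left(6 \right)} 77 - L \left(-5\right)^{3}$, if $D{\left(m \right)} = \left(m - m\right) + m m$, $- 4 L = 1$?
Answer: $-86625$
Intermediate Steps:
$L = - \frac{1}{4}$ ($L = \left(- \frac{1}{4}\right) 1 = - \frac{1}{4} \approx -0.25$)
$D{\left(m \right)} = m^{2}$ ($D{\left(m \right)} = 0 + m^{2} = m^{2}$)
$D{\left(6 \right)} 77 - L \left(-5\right)^{3} = 6^{2} \cdot 77 \left(-1\right) \left(- \frac{1}{4}\right) \left(-5\right)^{3} = 36 \cdot 77 \cdot \frac{1}{4} \left(-125\right) = 2772 \left(- \frac{125}{4}\right) = -86625$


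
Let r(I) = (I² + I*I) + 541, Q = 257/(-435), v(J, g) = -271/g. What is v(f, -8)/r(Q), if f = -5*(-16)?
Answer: 51279975/820022584 ≈ 0.062535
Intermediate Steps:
f = 80
Q = -257/435 (Q = 257*(-1/435) = -257/435 ≈ -0.59081)
r(I) = 541 + 2*I² (r(I) = (I² + I²) + 541 = 2*I² + 541 = 541 + 2*I²)
v(f, -8)/r(Q) = (-271/(-8))/(541 + 2*(-257/435)²) = (-271*(-⅛))/(541 + 2*(66049/189225)) = 271/(8*(541 + 132098/189225)) = 271/(8*(102502823/189225)) = (271/8)*(189225/102502823) = 51279975/820022584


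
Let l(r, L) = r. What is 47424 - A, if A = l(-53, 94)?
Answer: 47477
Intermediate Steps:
A = -53
47424 - A = 47424 - 1*(-53) = 47424 + 53 = 47477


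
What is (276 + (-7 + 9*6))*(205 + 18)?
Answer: 72029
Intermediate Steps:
(276 + (-7 + 9*6))*(205 + 18) = (276 + (-7 + 54))*223 = (276 + 47)*223 = 323*223 = 72029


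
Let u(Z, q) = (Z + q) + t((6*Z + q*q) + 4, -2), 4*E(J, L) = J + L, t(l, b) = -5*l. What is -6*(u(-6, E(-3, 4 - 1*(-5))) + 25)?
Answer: -2031/2 ≈ -1015.5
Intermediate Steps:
E(J, L) = J/4 + L/4 (E(J, L) = (J + L)/4 = J/4 + L/4)
u(Z, q) = -20 + q - 29*Z - 5*q² (u(Z, q) = (Z + q) - 5*((6*Z + q*q) + 4) = (Z + q) - 5*((6*Z + q²) + 4) = (Z + q) - 5*((q² + 6*Z) + 4) = (Z + q) - 5*(4 + q² + 6*Z) = (Z + q) + (-20 - 30*Z - 5*q²) = -20 + q - 29*Z - 5*q²)
-6*(u(-6, E(-3, 4 - 1*(-5))) + 25) = -6*((-20 + ((¼)*(-3) + (4 - 1*(-5))/4) - 29*(-6) - 5*((¼)*(-3) + (4 - 1*(-5))/4)²) + 25) = -6*((-20 + (-¾ + (4 + 5)/4) + 174 - 5*(-¾ + (4 + 5)/4)²) + 25) = -6*((-20 + (-¾ + (¼)*9) + 174 - 5*(-¾ + (¼)*9)²) + 25) = -6*((-20 + (-¾ + 9/4) + 174 - 5*(-¾ + 9/4)²) + 25) = -6*((-20 + 3/2 + 174 - 5*(3/2)²) + 25) = -6*((-20 + 3/2 + 174 - 5*9/4) + 25) = -6*((-20 + 3/2 + 174 - 45/4) + 25) = -6*(577/4 + 25) = -6*677/4 = -2031/2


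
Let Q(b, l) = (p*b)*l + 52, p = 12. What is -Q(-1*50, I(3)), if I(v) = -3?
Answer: -1852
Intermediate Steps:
Q(b, l) = 52 + 12*b*l (Q(b, l) = (12*b)*l + 52 = 12*b*l + 52 = 52 + 12*b*l)
-Q(-1*50, I(3)) = -(52 + 12*(-1*50)*(-3)) = -(52 + 12*(-50)*(-3)) = -(52 + 1800) = -1*1852 = -1852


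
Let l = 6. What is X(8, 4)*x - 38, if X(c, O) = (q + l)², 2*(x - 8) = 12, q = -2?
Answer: 186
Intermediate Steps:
x = 14 (x = 8 + (½)*12 = 8 + 6 = 14)
X(c, O) = 16 (X(c, O) = (-2 + 6)² = 4² = 16)
X(8, 4)*x - 38 = 16*14 - 38 = 224 - 38 = 186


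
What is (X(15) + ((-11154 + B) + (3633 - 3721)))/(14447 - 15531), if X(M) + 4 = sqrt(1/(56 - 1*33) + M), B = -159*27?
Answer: 15539/1084 - sqrt(7958)/24932 ≈ 14.331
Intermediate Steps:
B = -4293
X(M) = -4 + sqrt(1/23 + M) (X(M) = -4 + sqrt(1/(56 - 1*33) + M) = -4 + sqrt(1/(56 - 33) + M) = -4 + sqrt(1/23 + M))
(X(15) + ((-11154 + B) + (3633 - 3721)))/(14447 - 15531) = ((-4 + sqrt(23 + 529*15)/23) + ((-11154 - 4293) + (3633 - 3721)))/(14447 - 15531) = ((-4 + sqrt(23 + 7935)/23) + (-15447 - 88))/(-1084) = ((-4 + sqrt(7958)/23) - 15535)*(-1/1084) = (-15539 + sqrt(7958)/23)*(-1/1084) = 15539/1084 - sqrt(7958)/24932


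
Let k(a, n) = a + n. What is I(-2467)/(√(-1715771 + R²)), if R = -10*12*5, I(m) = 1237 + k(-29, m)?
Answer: 1259*I*√1355771/1355771 ≈ 1.0813*I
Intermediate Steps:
I(m) = 1208 + m (I(m) = 1237 + (-29 + m) = 1208 + m)
R = -600 (R = -120*5 = -600)
I(-2467)/(√(-1715771 + R²)) = (1208 - 2467)/(√(-1715771 + (-600)²)) = -1259/√(-1715771 + 360000) = -1259*(-I*√1355771/1355771) = -(-1259)*I*√1355771/1355771 = 1259*I*√1355771/1355771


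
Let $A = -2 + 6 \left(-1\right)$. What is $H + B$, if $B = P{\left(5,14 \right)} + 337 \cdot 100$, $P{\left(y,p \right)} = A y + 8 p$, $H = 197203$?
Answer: $230975$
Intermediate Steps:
$A = -8$ ($A = -2 - 6 = -8$)
$P{\left(y,p \right)} = - 8 y + 8 p$
$B = 33772$ ($B = \left(\left(-8\right) 5 + 8 \cdot 14\right) + 337 \cdot 100 = \left(-40 + 112\right) + 33700 = 72 + 33700 = 33772$)
$H + B = 197203 + 33772 = 230975$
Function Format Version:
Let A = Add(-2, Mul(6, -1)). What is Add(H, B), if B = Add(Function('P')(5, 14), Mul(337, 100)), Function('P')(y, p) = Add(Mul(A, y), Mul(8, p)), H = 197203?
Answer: 230975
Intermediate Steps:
A = -8 (A = Add(-2, -6) = -8)
Function('P')(y, p) = Add(Mul(-8, y), Mul(8, p))
B = 33772 (B = Add(Add(Mul(-8, 5), Mul(8, 14)), Mul(337, 100)) = Add(Add(-40, 112), 33700) = Add(72, 33700) = 33772)
Add(H, B) = Add(197203, 33772) = 230975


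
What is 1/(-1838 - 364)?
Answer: -1/2202 ≈ -0.00045413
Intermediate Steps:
1/(-1838 - 364) = 1/(-2202) = -1/2202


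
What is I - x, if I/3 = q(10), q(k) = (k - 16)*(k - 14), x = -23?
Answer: 95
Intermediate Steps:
q(k) = (-16 + k)*(-14 + k)
I = 72 (I = 3*(224 + 10² - 30*10) = 3*(224 + 100 - 300) = 3*24 = 72)
I - x = 72 - 1*(-23) = 72 + 23 = 95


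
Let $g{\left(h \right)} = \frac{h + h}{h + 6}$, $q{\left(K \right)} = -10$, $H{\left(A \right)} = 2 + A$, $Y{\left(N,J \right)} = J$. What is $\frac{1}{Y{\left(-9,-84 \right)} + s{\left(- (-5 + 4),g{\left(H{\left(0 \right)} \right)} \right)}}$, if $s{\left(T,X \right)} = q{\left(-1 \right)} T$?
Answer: $- \frac{1}{94} \approx -0.010638$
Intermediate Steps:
$g{\left(h \right)} = \frac{2 h}{6 + h}$
$s{\left(T,X \right)} = - 10 T$
$\frac{1}{Y{\left(-9,-84 \right)} + s{\left(- (-5 + 4),g{\left(H{\left(0 \right)} \right)} \right)}} = \frac{1}{-84 - 10 \left(- (-5 + 4)\right)} = \frac{1}{-84 - 10 \left(\left(-1\right) \left(-1\right)\right)} = \frac{1}{-84 - 10} = \frac{1}{-94} = - \frac{1}{94}$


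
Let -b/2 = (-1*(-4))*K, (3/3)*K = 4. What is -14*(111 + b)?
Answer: -1106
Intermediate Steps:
K = 4
b = -32 (b = -2*(-1*(-4))*4 = -8*4 = -2*16 = -32)
-14*(111 + b) = -14*(111 - 32) = -14*79 = -1106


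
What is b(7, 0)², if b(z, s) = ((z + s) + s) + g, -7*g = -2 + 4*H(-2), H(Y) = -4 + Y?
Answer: 5625/49 ≈ 114.80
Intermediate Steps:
g = 26/7 (g = -(-2 + 4*(-4 - 2))/7 = -(-2 + 4*(-6))/7 = -(-2 - 24)/7 = -⅐*(-26) = 26/7 ≈ 3.7143)
b(z, s) = 26/7 + z + 2*s (b(z, s) = ((z + s) + s) + 26/7 = ((s + z) + s) + 26/7 = (z + 2*s) + 26/7 = 26/7 + z + 2*s)
b(7, 0)² = (26/7 + 7 + 2*0)² = (26/7 + 7 + 0)² = (75/7)² = 5625/49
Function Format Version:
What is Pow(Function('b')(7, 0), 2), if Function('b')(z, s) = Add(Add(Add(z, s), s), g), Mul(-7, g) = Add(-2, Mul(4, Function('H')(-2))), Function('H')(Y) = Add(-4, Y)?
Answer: Rational(5625, 49) ≈ 114.80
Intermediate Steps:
g = Rational(26, 7) (g = Mul(Rational(-1, 7), Add(-2, Mul(4, Add(-4, -2)))) = Mul(Rational(-1, 7), Add(-2, Mul(4, -6))) = Mul(Rational(-1, 7), Add(-2, -24)) = Mul(Rational(-1, 7), -26) = Rational(26, 7) ≈ 3.7143)
Function('b')(z, s) = Add(Rational(26, 7), z, Mul(2, s)) (Function('b')(z, s) = Add(Add(Add(z, s), s), Rational(26, 7)) = Add(Add(Add(s, z), s), Rational(26, 7)) = Add(Add(z, Mul(2, s)), Rational(26, 7)) = Add(Rational(26, 7), z, Mul(2, s)))
Pow(Function('b')(7, 0), 2) = Pow(Add(Rational(26, 7), 7, Mul(2, 0)), 2) = Pow(Add(Rational(26, 7), 7, 0), 2) = Pow(Rational(75, 7), 2) = Rational(5625, 49)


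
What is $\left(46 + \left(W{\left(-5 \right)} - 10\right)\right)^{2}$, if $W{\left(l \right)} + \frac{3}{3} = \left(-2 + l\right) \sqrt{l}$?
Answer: $980 - 490 i \sqrt{5} \approx 980.0 - 1095.7 i$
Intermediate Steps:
$W{\left(l \right)} = -1 + \sqrt{l} \left(-2 + l\right)$ ($W{\left(l \right)} = -1 + \left(-2 + l\right) \sqrt{l} = -1 + \sqrt{l} \left(-2 + l\right)$)
$\left(46 + \left(W{\left(-5 \right)} - 10\right)\right)^{2} = \left(46 - \left(11 + 7 i \sqrt{5}\right)\right)^{2} = \left(35 - 7 i \sqrt{5}\right)^{2}$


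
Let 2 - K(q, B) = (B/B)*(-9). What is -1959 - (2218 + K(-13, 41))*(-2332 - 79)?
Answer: 5372160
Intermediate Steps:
K(q, B) = 11 (K(q, B) = 2 - B/B*(-9) = 2 - (-9) = 2 - 1*(-9) = 2 + 9 = 11)
-1959 - (2218 + K(-13, 41))*(-2332 - 79) = -1959 - (2218 + 11)*(-2332 - 79) = -1959 - 2229*(-2411) = -1959 - 1*(-5374119) = -1959 + 5374119 = 5372160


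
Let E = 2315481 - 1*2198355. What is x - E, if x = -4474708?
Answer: -4591834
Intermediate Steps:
E = 117126 (E = 2315481 - 2198355 = 117126)
x - E = -4474708 - 1*117126 = -4474708 - 117126 = -4591834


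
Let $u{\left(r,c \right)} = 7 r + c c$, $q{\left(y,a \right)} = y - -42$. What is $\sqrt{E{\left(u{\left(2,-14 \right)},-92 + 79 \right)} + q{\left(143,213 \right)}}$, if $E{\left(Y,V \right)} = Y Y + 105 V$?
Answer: $2 \sqrt{10730} \approx 207.17$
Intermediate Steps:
$q{\left(y,a \right)} = 42 + y$ ($q{\left(y,a \right)} = y + 42 = 42 + y$)
$u{\left(r,c \right)} = c^{2} + 7 r$ ($u{\left(r,c \right)} = 7 r + c^{2} = c^{2} + 7 r$)
$E{\left(Y,V \right)} = Y^{2} + 105 V$
$\sqrt{E{\left(u{\left(2,-14 \right)},-92 + 79 \right)} + q{\left(143,213 \right)}} = \sqrt{\left(\left(\left(-14\right)^{2} + 7 \cdot 2\right)^{2} + 105 \left(-92 + 79\right)\right) + \left(42 + 143\right)} = \sqrt{\left(\left(196 + 14\right)^{2} + 105 \left(-13\right)\right) + 185} = \sqrt{\left(210^{2} - 1365\right) + 185} = \sqrt{\left(44100 - 1365\right) + 185} = \sqrt{42735 + 185} = \sqrt{42920} = 2 \sqrt{10730}$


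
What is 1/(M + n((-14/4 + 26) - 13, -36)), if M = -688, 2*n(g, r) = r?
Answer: -1/706 ≈ -0.0014164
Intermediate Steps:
n(g, r) = r/2
1/(M + n((-14/4 + 26) - 13, -36)) = 1/(-688 + (½)*(-36)) = 1/(-688 - 18) = 1/(-706) = -1/706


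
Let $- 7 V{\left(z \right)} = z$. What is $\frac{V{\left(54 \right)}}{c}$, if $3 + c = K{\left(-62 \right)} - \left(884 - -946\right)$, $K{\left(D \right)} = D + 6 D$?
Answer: $\frac{54}{15869} \approx 0.0034029$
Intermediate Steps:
$V{\left(z \right)} = - \frac{z}{7}$
$K{\left(D \right)} = 7 D$
$c = -2267$ ($c = -3 + \left(7 \left(-62\right) - \left(884 - -946\right)\right) = -3 - 2264 = -2267$)
$\frac{V{\left(54 \right)}}{c} = \frac{\left(- \frac{1}{7}\right) 54}{-2267} = \left(- \frac{54}{7}\right) \left(- \frac{1}{2267}\right) = \frac{54}{15869}$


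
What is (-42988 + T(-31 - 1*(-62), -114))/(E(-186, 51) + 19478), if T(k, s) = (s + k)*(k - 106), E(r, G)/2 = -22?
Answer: -36763/19434 ≈ -1.8917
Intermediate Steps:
E(r, G) = -44 (E(r, G) = 2*(-22) = -44)
T(k, s) = (-106 + k)*(k + s) (T(k, s) = (k + s)*(-106 + k) = (-106 + k)*(k + s))
(-42988 + T(-31 - 1*(-62), -114))/(E(-186, 51) + 19478) = (-42988 + ((-31 - 1*(-62))**2 - 106*(-31 - 1*(-62)) - 106*(-114) + (-31 - 1*(-62))*(-114)))/(-44 + 19478) = (-42988 + ((-31 + 62)**2 - 106*(-31 + 62) + 12084 + (-31 + 62)*(-114)))/19434 = (-42988 + (31**2 - 106*31 + 12084 + 31*(-114)))*(1/19434) = (-42988 + (961 - 3286 + 12084 - 3534))*(1/19434) = (-42988 + 6225)*(1/19434) = -36763*1/19434 = -36763/19434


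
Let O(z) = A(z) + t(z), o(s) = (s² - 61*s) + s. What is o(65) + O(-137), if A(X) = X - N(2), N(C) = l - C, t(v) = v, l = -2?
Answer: 55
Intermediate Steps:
o(s) = s² - 60*s
N(C) = -2 - C
A(X) = 4 + X (A(X) = X - (-2 - 1*2) = X - (-2 - 2) = X - 1*(-4) = X + 4 = 4 + X)
O(z) = 4 + 2*z (O(z) = (4 + z) + z = 4 + 2*z)
o(65) + O(-137) = 65*(-60 + 65) + (4 + 2*(-137)) = 65*5 + (4 - 274) = 325 - 270 = 55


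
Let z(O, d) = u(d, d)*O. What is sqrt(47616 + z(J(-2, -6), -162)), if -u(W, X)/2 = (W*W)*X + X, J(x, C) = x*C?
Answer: 4*sqrt(6380511) ≈ 10104.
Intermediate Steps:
J(x, C) = C*x
u(W, X) = -2*X - 2*X*W**2 (u(W, X) = -2*((W*W)*X + X) = -2*(W**2*X + X) = -2*(X*W**2 + X) = -2*(X + X*W**2) = -2*X - 2*X*W**2)
z(O, d) = -2*O*d*(1 + d**2) (z(O, d) = (-2*d*(1 + d**2))*O = -2*O*d*(1 + d**2))
sqrt(47616 + z(J(-2, -6), -162)) = sqrt(47616 - 2*(-6*(-2))*(-162)*(1 + (-162)**2)) = sqrt(47616 - 2*12*(-162)*(1 + 26244)) = sqrt(47616 - 2*12*(-162)*26245) = sqrt(47616 + 102040560) = sqrt(102088176) = 4*sqrt(6380511)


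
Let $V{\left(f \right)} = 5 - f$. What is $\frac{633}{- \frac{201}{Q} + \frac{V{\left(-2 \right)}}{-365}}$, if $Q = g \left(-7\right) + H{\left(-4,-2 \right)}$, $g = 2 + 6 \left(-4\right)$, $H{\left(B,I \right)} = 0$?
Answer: $- \frac{35580930}{74443} \approx -477.96$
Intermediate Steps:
$g = -22$ ($g = 2 - 24 = -22$)
$Q = 154$ ($Q = \left(-22\right) \left(-7\right) + 0 = 154 + 0 = 154$)
$\frac{633}{- \frac{201}{Q} + \frac{V{\left(-2 \right)}}{-365}} = \frac{633}{- \frac{201}{154} + \frac{5 - -2}{-365}} = \frac{633}{\left(-201\right) \frac{1}{154} + \left(5 + 2\right) \left(- \frac{1}{365}\right)} = \frac{633}{- \frac{201}{154} + 7 \left(- \frac{1}{365}\right)} = \frac{633}{- \frac{201}{154} - \frac{7}{365}} = \frac{633}{- \frac{74443}{56210}} = 633 \left(- \frac{56210}{74443}\right) = - \frac{35580930}{74443}$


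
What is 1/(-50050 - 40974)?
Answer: -1/91024 ≈ -1.0986e-5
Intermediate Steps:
1/(-50050 - 40974) = 1/(-91024) = -1/91024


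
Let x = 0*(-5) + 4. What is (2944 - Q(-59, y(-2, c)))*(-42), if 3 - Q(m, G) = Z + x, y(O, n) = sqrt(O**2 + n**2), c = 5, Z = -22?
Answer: -122766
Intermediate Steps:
x = 4 (x = 0 + 4 = 4)
Q(m, G) = 21 (Q(m, G) = 3 - (-22 + 4) = 3 - 1*(-18) = 3 + 18 = 21)
(2944 - Q(-59, y(-2, c)))*(-42) = (2944 - 1*21)*(-42) = (2944 - 21)*(-42) = 2923*(-42) = -122766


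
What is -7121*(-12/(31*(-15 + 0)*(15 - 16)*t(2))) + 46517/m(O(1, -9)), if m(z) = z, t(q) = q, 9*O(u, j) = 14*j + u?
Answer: -12622193/3875 ≈ -3257.3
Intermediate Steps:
O(u, j) = u/9 + 14*j/9 (O(u, j) = (14*j + u)/9 = (u + 14*j)/9 = u/9 + 14*j/9)
-7121*(-12/(31*(-15 + 0)*(15 - 16)*t(2))) + 46517/m(O(1, -9)) = -7121*(-6/(31*(-15 + 0)*(15 - 16))) + 46517/((⅑)*1 + (14/9)*(-9)) = -7121/(((31*(-1/12))*(-15*(-1)))*2) + 46517/(⅑ - 14) = -7121/(-31/12*15*2) + 46517/(-125/9) = -7121/((-155/4*2)) + 46517*(-9/125) = -7121/(-155/2) - 418653/125 = -7121*(-2/155) - 418653/125 = 14242/155 - 418653/125 = -12622193/3875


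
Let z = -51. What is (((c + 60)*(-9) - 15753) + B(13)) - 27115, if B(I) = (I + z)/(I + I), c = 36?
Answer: -568535/13 ≈ -43733.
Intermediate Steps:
B(I) = (-51 + I)/(2*I) (B(I) = (I - 51)/(I + I) = (-51 + I)/((2*I)) = (-51 + I)*(1/(2*I)) = (-51 + I)/(2*I))
(((c + 60)*(-9) - 15753) + B(13)) - 27115 = (((36 + 60)*(-9) - 15753) + (½)*(-51 + 13)/13) - 27115 = ((96*(-9) - 15753) + (½)*(1/13)*(-38)) - 27115 = ((-864 - 15753) - 19/13) - 27115 = (-16617 - 19/13) - 27115 = -216040/13 - 27115 = -568535/13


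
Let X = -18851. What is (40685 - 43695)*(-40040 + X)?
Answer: 177261910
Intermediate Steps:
(40685 - 43695)*(-40040 + X) = (40685 - 43695)*(-40040 - 18851) = -3010*(-58891) = 177261910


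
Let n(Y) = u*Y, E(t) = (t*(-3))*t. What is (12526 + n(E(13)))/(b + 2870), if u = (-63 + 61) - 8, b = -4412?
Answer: -8798/771 ≈ -11.411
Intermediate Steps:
u = -10 (u = -2 - 8 = -10)
E(t) = -3*t**2 (E(t) = (-3*t)*t = -3*t**2)
n(Y) = -10*Y
(12526 + n(E(13)))/(b + 2870) = (12526 - (-30)*13**2)/(-4412 + 2870) = (12526 - (-30)*169)/(-1542) = (12526 - 10*(-507))*(-1/1542) = (12526 + 5070)*(-1/1542) = 17596*(-1/1542) = -8798/771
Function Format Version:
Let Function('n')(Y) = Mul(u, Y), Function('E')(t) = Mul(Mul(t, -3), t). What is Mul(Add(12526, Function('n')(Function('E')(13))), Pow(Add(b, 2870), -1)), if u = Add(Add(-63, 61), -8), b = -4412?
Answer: Rational(-8798, 771) ≈ -11.411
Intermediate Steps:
u = -10 (u = Add(-2, -8) = -10)
Function('E')(t) = Mul(-3, Pow(t, 2)) (Function('E')(t) = Mul(Mul(-3, t), t) = Mul(-3, Pow(t, 2)))
Function('n')(Y) = Mul(-10, Y)
Mul(Add(12526, Function('n')(Function('E')(13))), Pow(Add(b, 2870), -1)) = Mul(Add(12526, Mul(-10, Mul(-3, Pow(13, 2)))), Pow(Add(-4412, 2870), -1)) = Mul(Add(12526, Mul(-10, Mul(-3, 169))), Pow(-1542, -1)) = Mul(Add(12526, Mul(-10, -507)), Rational(-1, 1542)) = Mul(Add(12526, 5070), Rational(-1, 1542)) = Mul(17596, Rational(-1, 1542)) = Rational(-8798, 771)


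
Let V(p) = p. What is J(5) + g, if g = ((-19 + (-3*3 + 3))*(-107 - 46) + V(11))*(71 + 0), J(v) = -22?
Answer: 272334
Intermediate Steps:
g = 272356 (g = ((-19 + (-3*3 + 3))*(-107 - 46) + 11)*(71 + 0) = ((-19 + (-9 + 3))*(-153) + 11)*71 = ((-19 - 6)*(-153) + 11)*71 = (-25*(-153) + 11)*71 = (3825 + 11)*71 = 3836*71 = 272356)
J(5) + g = -22 + 272356 = 272334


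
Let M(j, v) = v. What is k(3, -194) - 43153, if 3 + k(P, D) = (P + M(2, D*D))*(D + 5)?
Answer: -7156927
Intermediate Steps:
k(P, D) = -3 + (5 + D)*(P + D²) (k(P, D) = -3 + (P + D*D)*(D + 5) = -3 + (P + D²)*(5 + D) = -3 + (5 + D)*(P + D²))
k(3, -194) - 43153 = (-3 + (-194)³ + 5*3 + 5*(-194)² - 194*3) - 43153 = (-3 - 7301384 + 15 + 5*37636 - 582) - 43153 = (-3 - 7301384 + 15 + 188180 - 582) - 43153 = -7113774 - 43153 = -7156927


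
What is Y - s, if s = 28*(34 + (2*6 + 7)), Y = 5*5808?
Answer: 27556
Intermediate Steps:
Y = 29040
s = 1484 (s = 28*(34 + (12 + 7)) = 28*(34 + 19) = 28*53 = 1484)
Y - s = 29040 - 1*1484 = 29040 - 1484 = 27556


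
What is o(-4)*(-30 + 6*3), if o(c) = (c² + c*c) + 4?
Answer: -432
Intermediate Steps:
o(c) = 4 + 2*c² (o(c) = (c² + c²) + 4 = 2*c² + 4 = 4 + 2*c²)
o(-4)*(-30 + 6*3) = (4 + 2*(-4)²)*(-30 + 6*3) = (4 + 2*16)*(-30 + 18) = (4 + 32)*(-12) = 36*(-12) = -432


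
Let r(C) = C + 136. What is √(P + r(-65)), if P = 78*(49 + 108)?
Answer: √12317 ≈ 110.98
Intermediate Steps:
r(C) = 136 + C
P = 12246 (P = 78*157 = 12246)
√(P + r(-65)) = √(12246 + (136 - 65)) = √(12246 + 71) = √12317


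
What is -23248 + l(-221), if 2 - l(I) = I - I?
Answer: -23246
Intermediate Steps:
l(I) = 2 (l(I) = 2 - (I - I) = 2 - 1*0 = 2 + 0 = 2)
-23248 + l(-221) = -23248 + 2 = -23246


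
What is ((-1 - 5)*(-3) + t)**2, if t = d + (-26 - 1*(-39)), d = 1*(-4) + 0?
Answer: 729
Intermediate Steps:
d = -4 (d = -4 + 0 = -4)
t = 9 (t = -4 + (-26 - 1*(-39)) = -4 + (-26 + 39) = -4 + 13 = 9)
((-1 - 5)*(-3) + t)**2 = ((-1 - 5)*(-3) + 9)**2 = (-6*(-3) + 9)**2 = (18 + 9)**2 = 27**2 = 729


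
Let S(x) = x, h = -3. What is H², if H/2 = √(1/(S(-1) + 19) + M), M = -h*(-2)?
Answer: -214/9 ≈ -23.778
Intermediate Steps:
M = -6 (M = -(-3)*(-2) = -1*6 = -6)
H = I*√214/3 (H = 2*√(1/(-1 + 19) - 6) = 2*√(1/18 - 6) = 2*√(-107/18) = 2*(I*√214/6) = I*√214/3 ≈ 4.8762*I)
H² = (I*√214/3)² = -214/9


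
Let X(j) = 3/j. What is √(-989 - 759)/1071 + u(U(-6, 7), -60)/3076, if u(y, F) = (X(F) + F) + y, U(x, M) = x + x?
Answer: -1441/61520 + 2*I*√437/1071 ≈ -0.023423 + 0.039037*I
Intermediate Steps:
U(x, M) = 2*x
u(y, F) = F + y + 3/F (u(y, F) = (3/F + F) + y = (F + 3/F) + y = F + y + 3/F)
√(-989 - 759)/1071 + u(U(-6, 7), -60)/3076 = √(-989 - 759)/1071 + (-60 + 2*(-6) + 3/(-60))/3076 = √(-1748)*(1/1071) + (-60 - 12 + 3*(-1/60))*(1/3076) = (2*I*√437)*(1/1071) + (-60 - 12 - 1/20)*(1/3076) = 2*I*√437/1071 - 1441/20*1/3076 = 2*I*√437/1071 - 1441/61520 = -1441/61520 + 2*I*√437/1071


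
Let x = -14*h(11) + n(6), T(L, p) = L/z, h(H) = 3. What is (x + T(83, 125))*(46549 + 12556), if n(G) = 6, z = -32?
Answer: -72994675/32 ≈ -2.2811e+6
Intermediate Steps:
T(L, p) = -L/32 (T(L, p) = L/(-32) = L*(-1/32) = -L/32)
x = -36 (x = -14*3 + 6 = -42 + 6 = -36)
(x + T(83, 125))*(46549 + 12556) = (-36 - 1/32*83)*(46549 + 12556) = (-36 - 83/32)*59105 = -1235/32*59105 = -72994675/32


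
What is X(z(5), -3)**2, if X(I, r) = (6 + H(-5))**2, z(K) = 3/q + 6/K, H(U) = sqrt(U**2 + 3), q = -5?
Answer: 8128 + 3072*sqrt(7) ≈ 16256.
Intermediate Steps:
H(U) = sqrt(3 + U**2)
z(K) = -3/5 + 6/K (z(K) = 3/(-5) + 6/K = 3*(-1/5) + 6/K = -3/5 + 6/K)
X(I, r) = (6 + 2*sqrt(7))**2 (X(I, r) = (6 + sqrt(3 + (-5)**2))**2 = (6 + sqrt(3 + 25))**2 = (6 + sqrt(28))**2 = (6 + 2*sqrt(7))**2)
X(z(5), -3)**2 = (64 + 24*sqrt(7))**2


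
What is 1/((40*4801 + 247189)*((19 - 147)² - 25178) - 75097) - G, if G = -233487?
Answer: 901879710006500/3862654923 ≈ 2.3349e+5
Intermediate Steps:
1/((40*4801 + 247189)*((19 - 147)² - 25178) - 75097) - G = 1/((40*4801 + 247189)*((19 - 147)² - 25178) - 75097) - 1*(-233487) = 1/((192040 + 247189)*((-128)² - 25178) - 75097) + 233487 = 1/(439229*(16384 - 25178) - 75097) + 233487 = 1/(439229*(-8794) - 75097) + 233487 = 1/(-3862579826 - 75097) + 233487 = 1/(-3862654923) + 233487 = -1/3862654923 + 233487 = 901879710006500/3862654923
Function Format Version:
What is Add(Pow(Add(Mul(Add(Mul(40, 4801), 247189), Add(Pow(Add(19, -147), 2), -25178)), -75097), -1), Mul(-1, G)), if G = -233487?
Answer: Rational(901879710006500, 3862654923) ≈ 2.3349e+5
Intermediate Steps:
Add(Pow(Add(Mul(Add(Mul(40, 4801), 247189), Add(Pow(Add(19, -147), 2), -25178)), -75097), -1), Mul(-1, G)) = Add(Pow(Add(Mul(Add(Mul(40, 4801), 247189), Add(Pow(Add(19, -147), 2), -25178)), -75097), -1), Mul(-1, -233487)) = Add(Pow(Add(Mul(Add(192040, 247189), Add(Pow(-128, 2), -25178)), -75097), -1), 233487) = Add(Pow(Add(Mul(439229, Add(16384, -25178)), -75097), -1), 233487) = Add(Pow(Add(Mul(439229, -8794), -75097), -1), 233487) = Add(Pow(Add(-3862579826, -75097), -1), 233487) = Add(Pow(-3862654923, -1), 233487) = Add(Rational(-1, 3862654923), 233487) = Rational(901879710006500, 3862654923)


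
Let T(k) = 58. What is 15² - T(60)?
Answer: 167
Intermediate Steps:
15² - T(60) = 15² - 1*58 = 225 - 58 = 167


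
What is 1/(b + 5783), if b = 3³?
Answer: 1/5810 ≈ 0.00017212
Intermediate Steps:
b = 27
1/(b + 5783) = 1/(27 + 5783) = 1/5810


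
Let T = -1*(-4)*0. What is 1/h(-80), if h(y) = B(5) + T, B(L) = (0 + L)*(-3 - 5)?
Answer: -1/40 ≈ -0.025000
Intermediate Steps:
B(L) = -8*L (B(L) = L*(-8) = -8*L)
T = 0 (T = 4*0 = 0)
h(y) = -40 (h(y) = -8*5 + 0 = -40 + 0 = -40)
1/h(-80) = 1/(-40) = -1/40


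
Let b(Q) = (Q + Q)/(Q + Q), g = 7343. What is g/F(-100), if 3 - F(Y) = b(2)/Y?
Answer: 104900/43 ≈ 2439.5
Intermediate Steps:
b(Q) = 1 (b(Q) = (2*Q)/((2*Q)) = (2*Q)*(1/(2*Q)) = 1)
F(Y) = 3 - 1/Y
g/F(-100) = 7343/(3 - 1/(-100)) = 7343/(3 - 1*(-1/100)) = 7343/(3 + 1/100) = 7343/(301/100) = 7343*(100/301) = 104900/43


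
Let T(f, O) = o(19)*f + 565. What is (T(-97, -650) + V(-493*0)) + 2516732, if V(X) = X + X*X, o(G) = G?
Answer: 2515454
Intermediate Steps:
V(X) = X + X²
T(f, O) = 565 + 19*f (T(f, O) = 19*f + 565 = 565 + 19*f)
(T(-97, -650) + V(-493*0)) + 2516732 = ((565 + 19*(-97)) + (-493*0)*(1 - 493*0)) + 2516732 = ((565 - 1843) + 0*(1 + 0)) + 2516732 = (-1278 + 0*1) + 2516732 = (-1278 + 0) + 2516732 = -1278 + 2516732 = 2515454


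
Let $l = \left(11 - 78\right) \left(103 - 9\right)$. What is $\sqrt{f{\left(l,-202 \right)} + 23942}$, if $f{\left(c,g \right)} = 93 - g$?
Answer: $3 \sqrt{2693} \approx 155.68$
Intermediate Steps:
$l = -6298$ ($l = \left(-67\right) 94 = -6298$)
$\sqrt{f{\left(l,-202 \right)} + 23942} = \sqrt{\left(93 - -202\right) + 23942} = \sqrt{\left(93 + 202\right) + 23942} = \sqrt{295 + 23942} = \sqrt{24237} = 3 \sqrt{2693}$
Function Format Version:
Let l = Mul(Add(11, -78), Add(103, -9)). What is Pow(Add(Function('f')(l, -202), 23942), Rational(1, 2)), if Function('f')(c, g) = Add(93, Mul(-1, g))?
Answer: Mul(3, Pow(2693, Rational(1, 2))) ≈ 155.68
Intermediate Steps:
l = -6298 (l = Mul(-67, 94) = -6298)
Pow(Add(Function('f')(l, -202), 23942), Rational(1, 2)) = Pow(Add(Add(93, Mul(-1, -202)), 23942), Rational(1, 2)) = Pow(Add(Add(93, 202), 23942), Rational(1, 2)) = Pow(Add(295, 23942), Rational(1, 2)) = Pow(24237, Rational(1, 2)) = Mul(3, Pow(2693, Rational(1, 2)))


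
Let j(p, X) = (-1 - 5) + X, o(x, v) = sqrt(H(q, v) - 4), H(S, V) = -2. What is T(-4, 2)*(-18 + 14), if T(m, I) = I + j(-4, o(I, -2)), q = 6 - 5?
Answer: 16 - 4*I*sqrt(6) ≈ 16.0 - 9.798*I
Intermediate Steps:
q = 1
o(x, v) = I*sqrt(6) (o(x, v) = sqrt(-2 - 4) = sqrt(-6) = I*sqrt(6))
j(p, X) = -6 + X
T(m, I) = -6 + I + I*sqrt(6) (T(m, I) = I + (-6 + I*sqrt(6)) = -6 + I + I*sqrt(6))
T(-4, 2)*(-18 + 14) = (-6 + 2 + I*sqrt(6))*(-18 + 14) = (-4 + I*sqrt(6))*(-4) = 16 - 4*I*sqrt(6)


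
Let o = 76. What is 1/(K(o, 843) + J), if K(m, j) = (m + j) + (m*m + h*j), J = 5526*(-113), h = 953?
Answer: 1/185636 ≈ 5.3869e-6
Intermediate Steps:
J = -624438
K(m, j) = m + m² + 954*j (K(m, j) = (m + j) + (m*m + 953*j) = (j + m) + (m² + 953*j) = m + m² + 954*j)
1/(K(o, 843) + J) = 1/((76 + 76² + 954*843) - 624438) = 1/((76 + 5776 + 804222) - 624438) = 1/(810074 - 624438) = 1/185636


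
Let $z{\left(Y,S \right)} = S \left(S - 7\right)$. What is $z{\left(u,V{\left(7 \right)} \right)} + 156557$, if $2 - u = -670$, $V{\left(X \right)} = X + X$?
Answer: $156655$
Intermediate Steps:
$V{\left(X \right)} = 2 X$
$u = 672$ ($u = 2 - -670 = 2 + 670 = 672$)
$z{\left(Y,S \right)} = S \left(-7 + S\right)$
$z{\left(u,V{\left(7 \right)} \right)} + 156557 = 2 \cdot 7 \left(-7 + 2 \cdot 7\right) + 156557 = 14 \left(-7 + 14\right) + 156557 = 14 \cdot 7 + 156557 = 98 + 156557 = 156655$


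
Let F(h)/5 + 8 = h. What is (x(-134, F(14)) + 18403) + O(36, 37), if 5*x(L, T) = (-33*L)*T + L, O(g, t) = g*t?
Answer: 231201/5 ≈ 46240.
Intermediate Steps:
F(h) = -40 + 5*h
x(L, T) = L/5 - 33*L*T/5 (x(L, T) = ((-33*L)*T + L)/5 = (-33*L*T + L)/5 = (L - 33*L*T)/5 = L/5 - 33*L*T/5)
(x(-134, F(14)) + 18403) + O(36, 37) = ((1/5)*(-134)*(1 - 33*(-40 + 5*14)) + 18403) + 36*37 = ((1/5)*(-134)*(1 - 33*(-40 + 70)) + 18403) + 1332 = ((1/5)*(-134)*(1 - 33*30) + 18403) + 1332 = ((1/5)*(-134)*(1 - 990) + 18403) + 1332 = ((1/5)*(-134)*(-989) + 18403) + 1332 = (132526/5 + 18403) + 1332 = 224541/5 + 1332 = 231201/5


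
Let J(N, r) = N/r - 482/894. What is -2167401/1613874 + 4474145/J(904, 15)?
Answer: 1793109913838851/23937517126 ≈ 74908.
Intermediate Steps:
J(N, r) = -241/447 + N/r (J(N, r) = N/r - 482*1/894 = N/r - 241/447 = -241/447 + N/r)
-2167401/1613874 + 4474145/J(904, 15) = -2167401/1613874 + 4474145/(-241/447 + 904/15) = -2167401*1/1613874 + 4474145/(-241/447 + 904*(1/15)) = -722467/537958 + 4474145/(-241/447 + 904/15) = -722467/537958 + 4474145/(44497/745) = -722467/537958 + 4474145*(745/44497) = -722467/537958 + 3333238025/44497 = 1793109913838851/23937517126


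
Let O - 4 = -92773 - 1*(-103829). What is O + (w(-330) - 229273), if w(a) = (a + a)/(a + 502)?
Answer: -9383324/43 ≈ -2.1822e+5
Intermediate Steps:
w(a) = 2*a/(502 + a) (w(a) = (2*a)/(502 + a) = 2*a/(502 + a))
O = 11060 (O = 4 + (-92773 - 1*(-103829)) = 4 + (-92773 + 103829) = 4 + 11056 = 11060)
O + (w(-330) - 229273) = 11060 + (2*(-330)/(502 - 330) - 229273) = 11060 + (2*(-330)/172 - 229273) = 11060 + (2*(-330)*(1/172) - 229273) = 11060 + (-165/43 - 229273) = 11060 - 9858904/43 = -9383324/43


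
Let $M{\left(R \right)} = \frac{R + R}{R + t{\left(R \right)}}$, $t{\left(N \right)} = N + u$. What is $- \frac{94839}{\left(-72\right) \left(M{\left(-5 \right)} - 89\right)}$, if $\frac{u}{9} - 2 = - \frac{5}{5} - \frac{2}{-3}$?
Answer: $- \frac{31613}{2184} \approx -14.475$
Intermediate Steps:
$u = 15$ ($u = 18 + 9 \left(- \frac{5}{5} - \frac{2}{-3}\right) = 18 + 9 \left(\left(-5\right) \frac{1}{5} - - \frac{2}{3}\right) = 18 + 9 \left(-1 + \frac{2}{3}\right) = 18 + 9 \left(- \frac{1}{3}\right) = 18 - 3 = 15$)
$t{\left(N \right)} = 15 + N$ ($t{\left(N \right)} = N + 15 = 15 + N$)
$M{\left(R \right)} = \frac{2 R}{15 + 2 R}$ ($M{\left(R \right)} = \frac{R + R}{R + \left(15 + R\right)} = \frac{2 R}{15 + 2 R}$)
$- \frac{94839}{\left(-72\right) \left(M{\left(-5 \right)} - 89\right)} = - \frac{94839}{\left(-72\right) \left(2 \left(-5\right) \frac{1}{15 + 2 \left(-5\right)} - 89\right)} = - \frac{94839}{\left(-72\right) \left(2 \left(-5\right) \frac{1}{15 - 10} - 89\right)} = - \frac{94839}{\left(-72\right) \left(2 \left(-5\right) \frac{1}{5} - 89\right)} = - \frac{94839}{\left(-72\right) \left(-2 - 89\right)} = - \frac{94839}{\left(-72\right) \left(-91\right)} = - \frac{94839}{6552} = \left(-94839\right) \frac{1}{6552} = - \frac{31613}{2184}$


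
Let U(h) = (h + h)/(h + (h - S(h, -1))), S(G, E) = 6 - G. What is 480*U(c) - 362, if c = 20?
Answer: -58/9 ≈ -6.4444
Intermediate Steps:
U(h) = 2*h/(-6 + 3*h) (U(h) = (h + h)/(h + (h - (6 - h))) = (2*h)/(h + (h + (-6 + h))) = (2*h)/(h + (-6 + 2*h)) = (2*h)/(-6 + 3*h) = 2*h/(-6 + 3*h))
480*U(c) - 362 = 480*((⅔)*20/(-2 + 20)) - 362 = 480*((⅔)*20/18) - 362 = 480*((⅔)*20*(1/18)) - 362 = 480*(20/27) - 362 = 3200/9 - 362 = -58/9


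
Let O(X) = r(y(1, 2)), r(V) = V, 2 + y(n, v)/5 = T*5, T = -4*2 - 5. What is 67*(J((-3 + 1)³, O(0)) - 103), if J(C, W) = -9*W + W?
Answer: 172659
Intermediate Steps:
T = -13 (T = -8 - 5 = -13)
y(n, v) = -335 (y(n, v) = -10 + 5*(-13*5) = -10 + 5*(-65) = -10 - 325 = -335)
O(X) = -335
J(C, W) = -8*W
67*(J((-3 + 1)³, O(0)) - 103) = 67*(-8*(-335) - 103) = 67*(2680 - 103) = 67*2577 = 172659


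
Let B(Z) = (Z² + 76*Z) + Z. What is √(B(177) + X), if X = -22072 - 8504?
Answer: 3*√1598 ≈ 119.92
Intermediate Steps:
B(Z) = Z² + 77*Z
X = -30576
√(B(177) + X) = √(177*(77 + 177) - 30576) = √(177*254 - 30576) = √(44958 - 30576) = √14382 = 3*√1598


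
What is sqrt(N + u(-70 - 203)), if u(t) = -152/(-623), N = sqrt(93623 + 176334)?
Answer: sqrt(94696 + 388129*sqrt(269957))/623 ≈ 22.799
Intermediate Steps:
N = sqrt(269957) ≈ 519.57
u(t) = 152/623 (u(t) = -152*(-1/623) = 152/623)
sqrt(N + u(-70 - 203)) = sqrt(sqrt(269957) + 152/623) = sqrt(152/623 + sqrt(269957))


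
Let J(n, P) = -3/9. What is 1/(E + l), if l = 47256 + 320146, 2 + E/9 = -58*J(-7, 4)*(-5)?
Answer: 1/366514 ≈ 2.7284e-6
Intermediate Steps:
J(n, P) = -⅓ (J(n, P) = -3*⅑ = -⅓)
E = -888 (E = -18 + 9*(-58*(-⅓)*(-5)) = -18 + 9*((58/3)*(-5)) = -18 + 9*(-290/3) = -18 - 870 = -888)
l = 367402
1/(E + l) = 1/(-888 + 367402) = 1/366514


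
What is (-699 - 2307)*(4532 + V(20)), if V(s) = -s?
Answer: -13563072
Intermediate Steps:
(-699 - 2307)*(4532 + V(20)) = (-699 - 2307)*(4532 - 1*20) = -3006*(4532 - 20) = -3006*4512 = -13563072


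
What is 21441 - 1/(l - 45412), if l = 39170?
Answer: 133834723/6242 ≈ 21441.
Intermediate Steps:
21441 - 1/(l - 45412) = 21441 - 1/(39170 - 45412) = 21441 - 1/(-6242) = 21441 - 1*(-1/6242) = 21441 + 1/6242 = 133834723/6242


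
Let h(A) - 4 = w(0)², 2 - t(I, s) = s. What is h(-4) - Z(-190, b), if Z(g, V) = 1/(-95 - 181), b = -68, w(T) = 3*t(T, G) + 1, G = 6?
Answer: 34501/276 ≈ 125.00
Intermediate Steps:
t(I, s) = 2 - s
w(T) = -11 (w(T) = 3*(2 - 1*6) + 1 = 3*(2 - 6) + 1 = 3*(-4) + 1 = -12 + 1 = -11)
Z(g, V) = -1/276 (Z(g, V) = 1/(-276) = -1/276)
h(A) = 125 (h(A) = 4 + (-11)² = 4 + 121 = 125)
h(-4) - Z(-190, b) = 125 - 1*(-1/276) = 125 + 1/276 = 34501/276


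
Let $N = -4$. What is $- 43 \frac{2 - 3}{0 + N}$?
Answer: $- \frac{43}{4} \approx -10.75$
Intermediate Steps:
$- 43 \frac{2 - 3}{0 + N} = - 43 \frac{2 - 3}{0 - 4} = - 43 \left(- \frac{1}{-4}\right) = - 43 \left(\left(-1\right) \left(- \frac{1}{4}\right)\right) = \left(-43\right) \frac{1}{4} = - \frac{43}{4}$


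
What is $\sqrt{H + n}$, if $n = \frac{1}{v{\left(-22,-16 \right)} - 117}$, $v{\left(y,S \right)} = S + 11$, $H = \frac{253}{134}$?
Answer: $\frac{\sqrt{31400421}}{4087} \approx 1.3711$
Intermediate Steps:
$H = \frac{253}{134}$ ($H = 253 \cdot \frac{1}{134} = \frac{253}{134} \approx 1.8881$)
$v{\left(y,S \right)} = 11 + S$
$n = - \frac{1}{122}$ ($n = \frac{1}{\left(11 - 16\right) - 117} = \frac{1}{-5 - 117} = \frac{1}{-122} = - \frac{1}{122} \approx -0.0081967$)
$\sqrt{H + n} = \sqrt{\frac{253}{134} - \frac{1}{122}} = \sqrt{\frac{7683}{4087}} = \frac{\sqrt{31400421}}{4087}$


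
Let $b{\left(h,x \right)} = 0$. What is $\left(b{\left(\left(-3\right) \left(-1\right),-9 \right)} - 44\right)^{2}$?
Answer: $1936$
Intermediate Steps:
$\left(b{\left(\left(-3\right) \left(-1\right),-9 \right)} - 44\right)^{2} = \left(0 - 44\right)^{2} = \left(-44\right)^{2} = 1936$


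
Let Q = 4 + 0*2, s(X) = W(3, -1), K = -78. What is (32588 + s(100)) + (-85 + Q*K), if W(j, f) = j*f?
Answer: 32188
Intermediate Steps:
W(j, f) = f*j
s(X) = -3 (s(X) = -1*3 = -3)
Q = 4 (Q = 4 + 0 = 4)
(32588 + s(100)) + (-85 + Q*K) = (32588 - 3) + (-85 + 4*(-78)) = 32585 + (-85 - 312) = 32585 - 397 = 32188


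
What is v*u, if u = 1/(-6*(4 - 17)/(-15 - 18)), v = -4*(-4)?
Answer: -88/13 ≈ -6.7692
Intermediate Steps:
v = 16
u = -11/26 (u = 1/(-(-78)/(-33)) = 1/(-(-78)*(-1)/33) = 1/(-6*13/33) = 1/(-26/11) = -11/26 ≈ -0.42308)
v*u = 16*(-11/26) = -88/13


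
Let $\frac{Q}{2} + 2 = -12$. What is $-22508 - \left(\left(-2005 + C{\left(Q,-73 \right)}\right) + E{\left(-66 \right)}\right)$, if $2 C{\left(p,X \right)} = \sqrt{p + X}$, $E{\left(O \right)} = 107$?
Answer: $-20610 - \frac{i \sqrt{101}}{2} \approx -20610.0 - 5.0249 i$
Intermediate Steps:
$Q = -28$ ($Q = -4 + 2 \left(-12\right) = -4 - 24 = -28$)
$C{\left(p,X \right)} = \frac{\sqrt{X + p}}{2}$ ($C{\left(p,X \right)} = \frac{\sqrt{p + X}}{2} = \frac{\sqrt{X + p}}{2}$)
$-22508 - \left(\left(-2005 + C{\left(Q,-73 \right)}\right) + E{\left(-66 \right)}\right) = -22508 - \left(\left(-2005 + \frac{\sqrt{-73 - 28}}{2}\right) + 107\right) = -22508 - \left(\left(-2005 + \frac{\sqrt{-101}}{2}\right) + 107\right) = -22508 - \left(\left(-2005 + \frac{i \sqrt{101}}{2}\right) + 107\right) = -22508 - \left(-1898 + \frac{i \sqrt{101}}{2}\right) = -22508 + \left(1898 - \frac{i \sqrt{101}}{2}\right) = -20610 - \frac{i \sqrt{101}}{2}$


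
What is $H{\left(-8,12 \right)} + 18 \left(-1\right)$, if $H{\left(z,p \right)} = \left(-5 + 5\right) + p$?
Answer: $-6$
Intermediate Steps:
$H{\left(z,p \right)} = p$ ($H{\left(z,p \right)} = 0 + p = p$)
$H{\left(-8,12 \right)} + 18 \left(-1\right) = 12 + 18 \left(-1\right) = 12 - 18 = -6$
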